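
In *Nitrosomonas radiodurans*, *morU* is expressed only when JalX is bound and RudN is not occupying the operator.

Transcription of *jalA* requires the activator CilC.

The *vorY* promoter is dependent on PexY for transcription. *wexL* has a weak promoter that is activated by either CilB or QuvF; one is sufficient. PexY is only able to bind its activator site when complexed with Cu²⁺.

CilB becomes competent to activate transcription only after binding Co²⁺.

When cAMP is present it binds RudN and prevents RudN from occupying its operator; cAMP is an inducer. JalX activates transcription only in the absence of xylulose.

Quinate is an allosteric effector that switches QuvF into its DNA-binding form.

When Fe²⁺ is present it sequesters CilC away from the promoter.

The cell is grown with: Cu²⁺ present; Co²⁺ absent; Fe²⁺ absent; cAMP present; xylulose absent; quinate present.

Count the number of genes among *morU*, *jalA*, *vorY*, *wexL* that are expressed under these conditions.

Xylulose is absent, so JalX is active.
cAMP is present, so RudN is inactive.
No repressor is bound and JalX is active, so *morU* is transcribed.
→ *morU* is ON.
Fe²⁺ is absent, so CilC is active.
No repressor is bound and CilC is active, so *jalA* is transcribed.
→ *jalA* is ON.
Cu²⁺ is present, so PexY is active.
No repressor is bound and PexY is active, so *vorY* is transcribed.
→ *vorY* is ON.
Co²⁺ is absent, so CilB is inactive.
Quinate is present, so QuvF is active.
Activator QuvF is present, so *wexL* is transcribed.
→ *wexL* is ON.
4 of the 4 genes are transcribed.

4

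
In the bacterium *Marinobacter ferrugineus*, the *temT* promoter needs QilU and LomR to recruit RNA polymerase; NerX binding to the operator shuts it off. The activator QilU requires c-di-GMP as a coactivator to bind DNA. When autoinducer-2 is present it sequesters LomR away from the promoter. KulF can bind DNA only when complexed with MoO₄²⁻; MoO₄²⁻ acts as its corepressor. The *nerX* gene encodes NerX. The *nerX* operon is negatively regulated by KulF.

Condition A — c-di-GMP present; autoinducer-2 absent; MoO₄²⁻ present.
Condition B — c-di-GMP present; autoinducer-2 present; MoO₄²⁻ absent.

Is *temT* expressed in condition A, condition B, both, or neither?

A only

Condition A:
c-di-GMP is present, so QilU is active.
Autoinducer-2 is absent, so LomR is active.
MoO₄²⁻ is present, so KulF is active.
With repressor KulF bound, *nerX* is not transcribed.
So NerX is not produced.
No repressor is bound and QilU and LomR are active, so *temT* is transcribed.
→ *temT* is ON in A.
Condition B:
c-di-GMP is present, so QilU is active.
Autoinducer-2 is present, so LomR is inactive.
MoO₄²⁻ is absent, so KulF is inactive.
With no repressor bound, *nerX* is transcribed.
So NerX is produced and active.
With repressor NerX bound, *temT* is not transcribed.
→ *temT* is OFF in B.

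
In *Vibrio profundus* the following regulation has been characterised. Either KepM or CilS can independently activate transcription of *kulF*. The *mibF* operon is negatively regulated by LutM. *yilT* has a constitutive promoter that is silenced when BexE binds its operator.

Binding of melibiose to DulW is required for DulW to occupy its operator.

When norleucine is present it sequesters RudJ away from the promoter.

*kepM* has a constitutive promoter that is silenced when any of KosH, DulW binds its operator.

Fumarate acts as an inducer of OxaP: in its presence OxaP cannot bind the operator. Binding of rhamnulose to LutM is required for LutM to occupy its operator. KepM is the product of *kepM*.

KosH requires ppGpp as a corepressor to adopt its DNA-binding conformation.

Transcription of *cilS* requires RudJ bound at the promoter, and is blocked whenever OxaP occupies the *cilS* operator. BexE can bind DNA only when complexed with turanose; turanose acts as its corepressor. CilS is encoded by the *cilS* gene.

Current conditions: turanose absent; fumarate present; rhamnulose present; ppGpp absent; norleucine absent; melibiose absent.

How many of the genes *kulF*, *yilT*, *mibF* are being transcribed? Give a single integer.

2

ppGpp is absent, so KosH is inactive.
Melibiose is absent, so DulW is inactive.
With no repressor bound, *kepM* is transcribed.
So KepM is produced and active.
Norleucine is absent, so RudJ is active.
Fumarate is present, so OxaP is inactive.
No repressor is bound and RudJ is active, so *cilS* is transcribed.
So CilS is produced and active.
Activator KepM is present, so *kulF* is transcribed.
→ *kulF* is ON.
Turanose is absent, so BexE is inactive.
With no repressor bound, *yilT* is transcribed.
→ *yilT* is ON.
Rhamnulose is present, so LutM is active.
With repressor LutM bound, *mibF* is not transcribed.
→ *mibF* is OFF.
2 of the 3 genes are transcribed.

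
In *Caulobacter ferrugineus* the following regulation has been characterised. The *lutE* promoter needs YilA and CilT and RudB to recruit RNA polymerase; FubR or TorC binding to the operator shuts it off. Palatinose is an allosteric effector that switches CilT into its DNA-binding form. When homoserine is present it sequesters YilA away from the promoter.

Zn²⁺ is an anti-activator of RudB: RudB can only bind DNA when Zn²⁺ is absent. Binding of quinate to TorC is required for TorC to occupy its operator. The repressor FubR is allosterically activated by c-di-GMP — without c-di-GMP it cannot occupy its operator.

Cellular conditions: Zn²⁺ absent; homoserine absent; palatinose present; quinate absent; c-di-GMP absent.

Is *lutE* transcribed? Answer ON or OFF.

c-di-GMP is absent, so FubR is inactive.
Homoserine is absent, so YilA is active.
Palatinose is present, so CilT is active.
Zn²⁺ is absent, so RudB is active.
Quinate is absent, so TorC is inactive.
No repressor is bound and YilA and CilT and RudB are active, so *lutE* is transcribed.

ON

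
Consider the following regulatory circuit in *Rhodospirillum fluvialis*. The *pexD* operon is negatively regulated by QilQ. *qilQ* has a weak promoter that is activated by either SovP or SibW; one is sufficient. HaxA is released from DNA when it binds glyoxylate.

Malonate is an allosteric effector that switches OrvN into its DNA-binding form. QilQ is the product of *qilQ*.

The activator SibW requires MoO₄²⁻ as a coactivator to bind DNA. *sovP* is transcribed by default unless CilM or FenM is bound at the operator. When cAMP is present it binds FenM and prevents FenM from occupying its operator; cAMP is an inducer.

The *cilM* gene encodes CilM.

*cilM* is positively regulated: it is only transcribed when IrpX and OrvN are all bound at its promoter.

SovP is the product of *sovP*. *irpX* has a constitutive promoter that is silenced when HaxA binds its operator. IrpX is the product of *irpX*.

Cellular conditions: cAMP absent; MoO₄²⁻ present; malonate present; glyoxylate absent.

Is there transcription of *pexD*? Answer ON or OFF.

OFF

Glyoxylate is absent, so HaxA is active.
With repressor HaxA bound, *irpX* is not transcribed.
So IrpX is not produced.
Malonate is present, so OrvN is active.
Required activator IrpX is absent, so *cilM* is not transcribed.
So CilM is not produced.
cAMP is absent, so FenM is active.
With repressor FenM bound, *sovP* is not transcribed.
So SovP is not produced.
MoO₄²⁻ is present, so SibW is active.
Activator SibW is present, so *qilQ* is transcribed.
So QilQ is produced and active.
With repressor QilQ bound, *pexD* is not transcribed.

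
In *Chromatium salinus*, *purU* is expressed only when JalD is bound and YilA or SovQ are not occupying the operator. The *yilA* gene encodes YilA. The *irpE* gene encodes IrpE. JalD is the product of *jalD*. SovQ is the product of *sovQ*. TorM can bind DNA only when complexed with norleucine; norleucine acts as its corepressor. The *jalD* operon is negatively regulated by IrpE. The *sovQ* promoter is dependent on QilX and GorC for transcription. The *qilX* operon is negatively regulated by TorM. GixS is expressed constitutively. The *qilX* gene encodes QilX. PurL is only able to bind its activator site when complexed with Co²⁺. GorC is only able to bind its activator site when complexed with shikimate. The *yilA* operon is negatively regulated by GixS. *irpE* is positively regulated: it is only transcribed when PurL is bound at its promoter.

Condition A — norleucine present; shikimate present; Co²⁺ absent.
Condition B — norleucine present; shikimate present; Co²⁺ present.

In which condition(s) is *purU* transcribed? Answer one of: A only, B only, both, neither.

A only

Condition A:
GixS is produced constitutively and is active.
With repressor GixS bound, *yilA* is not transcribed.
So YilA is not produced.
Norleucine is present, so TorM is active.
With repressor TorM bound, *qilX* is not transcribed.
So QilX is not produced.
Shikimate is present, so GorC is active.
Required activator QilX is absent, so *sovQ* is not transcribed.
So SovQ is not produced.
Co²⁺ is absent, so PurL is inactive.
Required activator PurL is absent, so *irpE* is not transcribed.
So IrpE is not produced.
With no repressor bound, *jalD* is transcribed.
So JalD is produced and active.
No repressor is bound and JalD is active, so *purU* is transcribed.
→ *purU* is ON in A.
Condition B:
GixS is produced constitutively and is active.
With repressor GixS bound, *yilA* is not transcribed.
So YilA is not produced.
Norleucine is present, so TorM is active.
With repressor TorM bound, *qilX* is not transcribed.
So QilX is not produced.
Shikimate is present, so GorC is active.
Required activator QilX is absent, so *sovQ* is not transcribed.
So SovQ is not produced.
Co²⁺ is present, so PurL is active.
No repressor is bound and PurL is active, so *irpE* is transcribed.
So IrpE is produced and active.
With repressor IrpE bound, *jalD* is not transcribed.
So JalD is not produced.
Required activator JalD is absent, so *purU* is not transcribed.
→ *purU* is OFF in B.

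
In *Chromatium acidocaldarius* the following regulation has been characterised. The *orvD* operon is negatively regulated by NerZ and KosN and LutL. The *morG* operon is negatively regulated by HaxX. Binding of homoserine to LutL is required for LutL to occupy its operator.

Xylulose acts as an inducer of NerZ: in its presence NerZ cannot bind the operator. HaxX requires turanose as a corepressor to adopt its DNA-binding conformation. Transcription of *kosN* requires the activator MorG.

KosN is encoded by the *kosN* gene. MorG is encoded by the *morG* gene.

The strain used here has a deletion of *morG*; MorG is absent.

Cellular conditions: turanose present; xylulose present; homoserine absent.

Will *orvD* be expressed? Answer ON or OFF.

ON

Xylulose is present, so NerZ is inactive.
MorG is non-functional in this strain, so it has no effect.
Required activator MorG is absent, so *kosN* is not transcribed.
So KosN is not produced.
Homoserine is absent, so LutL is inactive.
With no repressor bound, *orvD* is transcribed.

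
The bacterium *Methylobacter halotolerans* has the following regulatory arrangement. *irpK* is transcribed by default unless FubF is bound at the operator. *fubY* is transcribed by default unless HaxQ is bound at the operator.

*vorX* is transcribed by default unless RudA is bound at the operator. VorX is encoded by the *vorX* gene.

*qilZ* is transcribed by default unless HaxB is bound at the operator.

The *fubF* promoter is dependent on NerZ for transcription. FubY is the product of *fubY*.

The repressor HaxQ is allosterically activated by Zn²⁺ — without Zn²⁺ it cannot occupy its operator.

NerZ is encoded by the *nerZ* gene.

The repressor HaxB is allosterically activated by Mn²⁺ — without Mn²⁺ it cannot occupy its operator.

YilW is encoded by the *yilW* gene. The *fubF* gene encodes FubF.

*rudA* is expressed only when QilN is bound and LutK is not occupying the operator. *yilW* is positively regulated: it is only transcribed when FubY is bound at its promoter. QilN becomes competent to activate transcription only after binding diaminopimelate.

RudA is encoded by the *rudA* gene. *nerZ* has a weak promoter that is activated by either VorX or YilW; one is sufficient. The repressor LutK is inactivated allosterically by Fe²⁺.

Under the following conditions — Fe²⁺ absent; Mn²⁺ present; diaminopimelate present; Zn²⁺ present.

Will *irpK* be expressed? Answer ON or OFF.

OFF

Diaminopimelate is present, so QilN is active.
Fe²⁺ is absent, so LutK is active.
With repressor LutK bound, *rudA* is not transcribed.
So RudA is not produced.
With no repressor bound, *vorX* is transcribed.
So VorX is produced and active.
Zn²⁺ is present, so HaxQ is active.
With repressor HaxQ bound, *fubY* is not transcribed.
So FubY is not produced.
Required activator FubY is absent, so *yilW* is not transcribed.
So YilW is not produced.
Activator VorX is present, so *nerZ* is transcribed.
So NerZ is produced and active.
No repressor is bound and NerZ is active, so *fubF* is transcribed.
So FubF is produced and active.
With repressor FubF bound, *irpK* is not transcribed.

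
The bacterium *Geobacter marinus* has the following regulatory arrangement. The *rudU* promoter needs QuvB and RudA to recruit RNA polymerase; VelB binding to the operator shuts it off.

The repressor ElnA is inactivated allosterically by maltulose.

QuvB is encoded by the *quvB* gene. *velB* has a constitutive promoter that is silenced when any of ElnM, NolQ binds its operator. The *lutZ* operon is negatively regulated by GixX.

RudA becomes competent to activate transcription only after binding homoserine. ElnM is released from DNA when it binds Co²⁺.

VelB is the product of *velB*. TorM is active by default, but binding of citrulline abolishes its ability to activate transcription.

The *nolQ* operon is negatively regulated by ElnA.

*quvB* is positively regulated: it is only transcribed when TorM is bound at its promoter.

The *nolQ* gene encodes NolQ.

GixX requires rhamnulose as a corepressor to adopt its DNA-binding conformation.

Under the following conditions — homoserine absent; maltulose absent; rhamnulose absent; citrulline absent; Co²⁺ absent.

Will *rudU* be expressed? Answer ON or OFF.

Co²⁺ is absent, so ElnM is active.
Maltulose is absent, so ElnA is active.
With repressor ElnA bound, *nolQ* is not transcribed.
So NolQ is not produced.
With repressor ElnM bound, *velB* is not transcribed.
So VelB is not produced.
Citrulline is absent, so TorM is active.
No repressor is bound and TorM is active, so *quvB* is transcribed.
So QuvB is produced and active.
Homoserine is absent, so RudA is inactive.
Required activator RudA is absent, so *rudU* is not transcribed.

OFF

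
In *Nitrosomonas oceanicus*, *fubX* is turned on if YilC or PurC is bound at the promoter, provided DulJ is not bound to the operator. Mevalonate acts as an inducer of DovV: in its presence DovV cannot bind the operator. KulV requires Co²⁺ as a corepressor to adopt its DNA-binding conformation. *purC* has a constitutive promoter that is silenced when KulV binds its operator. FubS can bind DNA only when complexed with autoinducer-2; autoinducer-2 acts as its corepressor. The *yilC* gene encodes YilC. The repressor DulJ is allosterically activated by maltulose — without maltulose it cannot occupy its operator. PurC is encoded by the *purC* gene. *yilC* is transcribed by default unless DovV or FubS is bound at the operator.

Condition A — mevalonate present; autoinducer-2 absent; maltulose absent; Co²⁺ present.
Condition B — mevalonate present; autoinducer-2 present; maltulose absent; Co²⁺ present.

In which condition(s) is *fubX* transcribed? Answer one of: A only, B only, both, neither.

A only

Condition A:
Mevalonate is present, so DovV is inactive.
Autoinducer-2 is absent, so FubS is inactive.
With no repressor bound, *yilC* is transcribed.
So YilC is produced and active.
Maltulose is absent, so DulJ is inactive.
Co²⁺ is present, so KulV is active.
With repressor KulV bound, *purC* is not transcribed.
So PurC is not produced.
Activator YilC is present, so *fubX* is transcribed.
→ *fubX* is ON in A.
Condition B:
Mevalonate is present, so DovV is inactive.
Autoinducer-2 is present, so FubS is active.
With repressor FubS bound, *yilC* is not transcribed.
So YilC is not produced.
Maltulose is absent, so DulJ is inactive.
Co²⁺ is present, so KulV is active.
With repressor KulV bound, *purC* is not transcribed.
So PurC is not produced.
No activator is available at the *fubX* promoter, so *fubX* is not transcribed.
→ *fubX* is OFF in B.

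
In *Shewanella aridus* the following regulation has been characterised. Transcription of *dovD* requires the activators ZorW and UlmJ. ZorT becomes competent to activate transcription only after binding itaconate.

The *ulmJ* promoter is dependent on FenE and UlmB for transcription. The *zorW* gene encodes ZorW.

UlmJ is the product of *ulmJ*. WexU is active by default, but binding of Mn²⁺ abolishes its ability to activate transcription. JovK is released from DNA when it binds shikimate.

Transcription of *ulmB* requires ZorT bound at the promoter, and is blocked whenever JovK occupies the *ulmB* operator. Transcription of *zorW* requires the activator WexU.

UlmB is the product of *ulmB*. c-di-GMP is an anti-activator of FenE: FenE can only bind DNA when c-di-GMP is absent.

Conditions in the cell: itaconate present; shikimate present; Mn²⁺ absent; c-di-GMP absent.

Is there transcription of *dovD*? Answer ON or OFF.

ON

Mn²⁺ is absent, so WexU is active.
No repressor is bound and WexU is active, so *zorW* is transcribed.
So ZorW is produced and active.
c-di-GMP is absent, so FenE is active.
Itaconate is present, so ZorT is active.
Shikimate is present, so JovK is inactive.
No repressor is bound and ZorT is active, so *ulmB* is transcribed.
So UlmB is produced and active.
No repressor is bound and FenE and UlmB are active, so *ulmJ* is transcribed.
So UlmJ is produced and active.
No repressor is bound and ZorW and UlmJ are active, so *dovD* is transcribed.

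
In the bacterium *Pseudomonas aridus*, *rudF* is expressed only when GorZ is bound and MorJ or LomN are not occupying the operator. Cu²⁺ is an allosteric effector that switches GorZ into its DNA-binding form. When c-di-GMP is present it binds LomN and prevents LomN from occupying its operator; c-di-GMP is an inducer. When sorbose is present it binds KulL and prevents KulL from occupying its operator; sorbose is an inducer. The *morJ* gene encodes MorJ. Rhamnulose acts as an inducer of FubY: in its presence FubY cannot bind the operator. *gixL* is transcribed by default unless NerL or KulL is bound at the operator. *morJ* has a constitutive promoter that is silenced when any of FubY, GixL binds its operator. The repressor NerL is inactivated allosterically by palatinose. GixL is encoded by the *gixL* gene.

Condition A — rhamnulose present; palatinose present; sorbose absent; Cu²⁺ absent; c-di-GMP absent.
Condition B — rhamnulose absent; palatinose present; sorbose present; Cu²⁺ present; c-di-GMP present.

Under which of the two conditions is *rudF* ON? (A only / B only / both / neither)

Condition A:
Rhamnulose is present, so FubY is inactive.
Palatinose is present, so NerL is inactive.
Sorbose is absent, so KulL is active.
With repressor KulL bound, *gixL* is not transcribed.
So GixL is not produced.
With no repressor bound, *morJ* is transcribed.
So MorJ is produced and active.
Cu²⁺ is absent, so GorZ is inactive.
c-di-GMP is absent, so LomN is active.
With repressor MorJ bound, *rudF* is not transcribed.
→ *rudF* is OFF in A.
Condition B:
Rhamnulose is absent, so FubY is active.
Palatinose is present, so NerL is inactive.
Sorbose is present, so KulL is inactive.
With no repressor bound, *gixL* is transcribed.
So GixL is produced and active.
With repressor FubY bound, *morJ* is not transcribed.
So MorJ is not produced.
Cu²⁺ is present, so GorZ is active.
c-di-GMP is present, so LomN is inactive.
No repressor is bound and GorZ is active, so *rudF* is transcribed.
→ *rudF* is ON in B.

B only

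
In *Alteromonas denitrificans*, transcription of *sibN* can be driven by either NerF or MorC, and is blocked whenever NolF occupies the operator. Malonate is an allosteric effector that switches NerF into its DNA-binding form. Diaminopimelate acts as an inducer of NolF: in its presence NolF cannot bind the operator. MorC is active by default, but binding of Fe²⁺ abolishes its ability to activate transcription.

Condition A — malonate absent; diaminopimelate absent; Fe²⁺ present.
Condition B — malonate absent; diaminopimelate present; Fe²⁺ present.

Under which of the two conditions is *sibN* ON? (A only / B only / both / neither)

neither

Condition A:
Malonate is absent, so NerF is inactive.
Diaminopimelate is absent, so NolF is active.
Fe²⁺ is present, so MorC is inactive.
With repressor NolF bound, *sibN* is not transcribed.
→ *sibN* is OFF in A.
Condition B:
Malonate is absent, so NerF is inactive.
Diaminopimelate is present, so NolF is inactive.
Fe²⁺ is present, so MorC is inactive.
No activator is available at the *sibN* promoter, so *sibN* is not transcribed.
→ *sibN* is OFF in B.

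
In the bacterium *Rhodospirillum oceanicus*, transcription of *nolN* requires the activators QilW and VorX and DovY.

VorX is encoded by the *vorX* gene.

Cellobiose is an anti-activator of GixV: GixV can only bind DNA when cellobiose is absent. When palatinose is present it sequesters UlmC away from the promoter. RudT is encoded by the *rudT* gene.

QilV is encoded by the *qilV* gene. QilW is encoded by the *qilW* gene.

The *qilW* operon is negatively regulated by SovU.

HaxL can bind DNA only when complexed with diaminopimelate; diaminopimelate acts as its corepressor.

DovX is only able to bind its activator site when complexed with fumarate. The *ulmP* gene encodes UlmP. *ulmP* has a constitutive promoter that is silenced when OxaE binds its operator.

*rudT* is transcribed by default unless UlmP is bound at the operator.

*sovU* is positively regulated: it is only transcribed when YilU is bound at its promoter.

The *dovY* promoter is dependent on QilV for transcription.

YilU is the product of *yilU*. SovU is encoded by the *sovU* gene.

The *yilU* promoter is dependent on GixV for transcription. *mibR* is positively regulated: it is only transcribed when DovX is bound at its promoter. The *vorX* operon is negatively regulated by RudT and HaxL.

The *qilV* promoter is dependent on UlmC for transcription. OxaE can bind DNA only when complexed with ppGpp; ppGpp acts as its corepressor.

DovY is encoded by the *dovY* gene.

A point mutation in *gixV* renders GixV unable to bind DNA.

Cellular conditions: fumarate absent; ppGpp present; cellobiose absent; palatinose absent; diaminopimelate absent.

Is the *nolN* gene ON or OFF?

GixV is non-functional in this strain, so it has no effect.
Required activator GixV is absent, so *yilU* is not transcribed.
So YilU is not produced.
Required activator YilU is absent, so *sovU* is not transcribed.
So SovU is not produced.
With no repressor bound, *qilW* is transcribed.
So QilW is produced and active.
ppGpp is present, so OxaE is active.
With repressor OxaE bound, *ulmP* is not transcribed.
So UlmP is not produced.
With no repressor bound, *rudT* is transcribed.
So RudT is produced and active.
Diaminopimelate is absent, so HaxL is inactive.
With repressor RudT bound, *vorX* is not transcribed.
So VorX is not produced.
Palatinose is absent, so UlmC is active.
No repressor is bound and UlmC is active, so *qilV* is transcribed.
So QilV is produced and active.
No repressor is bound and QilV is active, so *dovY* is transcribed.
So DovY is produced and active.
Required activator VorX is absent, so *nolN* is not transcribed.

OFF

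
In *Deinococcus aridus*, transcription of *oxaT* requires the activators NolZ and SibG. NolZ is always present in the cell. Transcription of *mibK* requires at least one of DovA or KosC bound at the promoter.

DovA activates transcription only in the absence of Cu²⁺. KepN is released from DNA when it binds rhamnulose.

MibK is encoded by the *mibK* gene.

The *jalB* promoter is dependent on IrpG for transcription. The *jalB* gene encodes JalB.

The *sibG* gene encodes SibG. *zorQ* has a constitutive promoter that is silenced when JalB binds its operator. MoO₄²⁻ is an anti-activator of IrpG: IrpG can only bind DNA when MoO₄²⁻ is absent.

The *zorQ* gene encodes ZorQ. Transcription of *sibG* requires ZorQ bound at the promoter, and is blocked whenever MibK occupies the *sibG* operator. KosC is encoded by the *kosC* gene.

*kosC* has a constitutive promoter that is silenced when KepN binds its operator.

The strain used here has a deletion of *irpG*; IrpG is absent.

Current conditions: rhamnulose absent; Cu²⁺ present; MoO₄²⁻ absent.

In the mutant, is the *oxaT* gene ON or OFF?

ON

NolZ is produced constitutively and is active.
IrpG is non-functional in this strain, so it has no effect.
Required activator IrpG is absent, so *jalB* is not transcribed.
So JalB is not produced.
With no repressor bound, *zorQ* is transcribed.
So ZorQ is produced and active.
Cu²⁺ is present, so DovA is inactive.
Rhamnulose is absent, so KepN is active.
With repressor KepN bound, *kosC* is not transcribed.
So KosC is not produced.
No activator is available at the *mibK* promoter, so *mibK* is not transcribed.
So MibK is not produced.
No repressor is bound and ZorQ is active, so *sibG* is transcribed.
So SibG is produced and active.
No repressor is bound and NolZ and SibG are active, so *oxaT* is transcribed.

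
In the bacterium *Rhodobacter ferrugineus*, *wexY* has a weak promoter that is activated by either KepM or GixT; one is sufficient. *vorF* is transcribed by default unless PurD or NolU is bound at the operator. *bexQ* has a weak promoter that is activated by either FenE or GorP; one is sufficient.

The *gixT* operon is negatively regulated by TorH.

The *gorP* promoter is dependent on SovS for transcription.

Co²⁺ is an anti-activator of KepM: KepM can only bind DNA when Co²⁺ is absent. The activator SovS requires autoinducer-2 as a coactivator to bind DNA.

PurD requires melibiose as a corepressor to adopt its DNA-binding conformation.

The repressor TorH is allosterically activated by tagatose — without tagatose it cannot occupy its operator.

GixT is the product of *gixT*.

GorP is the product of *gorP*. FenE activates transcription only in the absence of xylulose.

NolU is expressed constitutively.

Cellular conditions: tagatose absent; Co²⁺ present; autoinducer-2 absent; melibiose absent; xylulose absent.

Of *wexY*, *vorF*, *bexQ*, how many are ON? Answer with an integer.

Co²⁺ is present, so KepM is inactive.
Tagatose is absent, so TorH is inactive.
With no repressor bound, *gixT* is transcribed.
So GixT is produced and active.
Activator GixT is present, so *wexY* is transcribed.
→ *wexY* is ON.
Melibiose is absent, so PurD is inactive.
NolU is produced constitutively and is active.
With repressor NolU bound, *vorF* is not transcribed.
→ *vorF* is OFF.
Xylulose is absent, so FenE is active.
Autoinducer-2 is absent, so SovS is inactive.
Required activator SovS is absent, so *gorP* is not transcribed.
So GorP is not produced.
Activator FenE is present, so *bexQ* is transcribed.
→ *bexQ* is ON.
2 of the 3 genes are transcribed.

2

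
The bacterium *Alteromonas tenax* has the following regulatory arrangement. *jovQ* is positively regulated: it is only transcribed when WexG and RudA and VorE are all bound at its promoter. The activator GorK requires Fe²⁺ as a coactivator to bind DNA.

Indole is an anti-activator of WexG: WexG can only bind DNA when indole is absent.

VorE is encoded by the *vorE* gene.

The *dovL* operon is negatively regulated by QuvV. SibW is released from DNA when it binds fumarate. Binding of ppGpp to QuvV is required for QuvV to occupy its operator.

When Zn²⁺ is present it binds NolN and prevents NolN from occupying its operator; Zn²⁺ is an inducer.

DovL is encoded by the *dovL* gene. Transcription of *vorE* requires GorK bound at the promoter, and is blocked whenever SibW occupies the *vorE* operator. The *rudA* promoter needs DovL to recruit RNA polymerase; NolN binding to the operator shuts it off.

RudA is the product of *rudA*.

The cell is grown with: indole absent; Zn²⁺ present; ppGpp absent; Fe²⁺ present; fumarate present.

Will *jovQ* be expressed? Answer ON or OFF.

ON

Indole is absent, so WexG is active.
ppGpp is absent, so QuvV is inactive.
With no repressor bound, *dovL* is transcribed.
So DovL is produced and active.
Zn²⁺ is present, so NolN is inactive.
No repressor is bound and DovL is active, so *rudA* is transcribed.
So RudA is produced and active.
Fumarate is present, so SibW is inactive.
Fe²⁺ is present, so GorK is active.
No repressor is bound and GorK is active, so *vorE* is transcribed.
So VorE is produced and active.
No repressor is bound and WexG and RudA and VorE are active, so *jovQ* is transcribed.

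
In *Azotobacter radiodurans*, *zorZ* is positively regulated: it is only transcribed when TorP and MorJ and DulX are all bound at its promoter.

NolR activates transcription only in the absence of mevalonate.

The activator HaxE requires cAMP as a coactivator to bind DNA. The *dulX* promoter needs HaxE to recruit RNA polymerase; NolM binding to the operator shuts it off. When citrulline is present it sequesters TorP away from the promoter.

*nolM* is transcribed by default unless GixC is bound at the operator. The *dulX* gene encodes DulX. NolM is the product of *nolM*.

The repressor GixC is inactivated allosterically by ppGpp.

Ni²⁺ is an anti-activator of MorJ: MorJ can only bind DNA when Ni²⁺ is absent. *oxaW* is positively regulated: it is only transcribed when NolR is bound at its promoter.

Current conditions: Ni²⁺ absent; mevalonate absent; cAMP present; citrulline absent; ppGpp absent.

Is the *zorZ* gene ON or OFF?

ON

Citrulline is absent, so TorP is active.
Ni²⁺ is absent, so MorJ is active.
cAMP is present, so HaxE is active.
ppGpp is absent, so GixC is active.
With repressor GixC bound, *nolM* is not transcribed.
So NolM is not produced.
No repressor is bound and HaxE is active, so *dulX* is transcribed.
So DulX is produced and active.
No repressor is bound and TorP and MorJ and DulX are active, so *zorZ* is transcribed.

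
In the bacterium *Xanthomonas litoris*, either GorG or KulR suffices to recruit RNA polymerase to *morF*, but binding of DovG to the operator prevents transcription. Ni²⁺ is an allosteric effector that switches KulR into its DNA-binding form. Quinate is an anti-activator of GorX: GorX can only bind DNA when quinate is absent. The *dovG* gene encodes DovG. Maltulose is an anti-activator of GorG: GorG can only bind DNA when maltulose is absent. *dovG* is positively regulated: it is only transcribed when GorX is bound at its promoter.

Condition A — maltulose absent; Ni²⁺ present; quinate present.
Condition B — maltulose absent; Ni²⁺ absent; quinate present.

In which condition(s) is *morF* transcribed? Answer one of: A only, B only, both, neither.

Condition A:
Maltulose is absent, so GorG is active.
Ni²⁺ is present, so KulR is active.
Quinate is present, so GorX is inactive.
Required activator GorX is absent, so *dovG* is not transcribed.
So DovG is not produced.
Activator GorG is present, so *morF* is transcribed.
→ *morF* is ON in A.
Condition B:
Maltulose is absent, so GorG is active.
Ni²⁺ is absent, so KulR is inactive.
Quinate is present, so GorX is inactive.
Required activator GorX is absent, so *dovG* is not transcribed.
So DovG is not produced.
Activator GorG is present, so *morF* is transcribed.
→ *morF* is ON in B.

both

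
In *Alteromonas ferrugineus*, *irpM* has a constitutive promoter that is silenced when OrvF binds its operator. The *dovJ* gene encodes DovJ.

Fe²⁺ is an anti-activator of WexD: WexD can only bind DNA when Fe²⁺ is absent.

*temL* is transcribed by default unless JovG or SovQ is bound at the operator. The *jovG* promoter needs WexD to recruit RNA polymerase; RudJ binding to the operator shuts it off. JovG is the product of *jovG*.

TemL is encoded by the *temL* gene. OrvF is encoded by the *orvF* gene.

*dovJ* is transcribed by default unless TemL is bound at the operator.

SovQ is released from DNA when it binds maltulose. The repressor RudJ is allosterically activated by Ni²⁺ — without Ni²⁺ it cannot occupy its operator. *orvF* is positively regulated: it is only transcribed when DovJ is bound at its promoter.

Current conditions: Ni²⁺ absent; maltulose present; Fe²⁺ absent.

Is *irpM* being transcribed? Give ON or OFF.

Fe²⁺ is absent, so WexD is active.
Ni²⁺ is absent, so RudJ is inactive.
No repressor is bound and WexD is active, so *jovG* is transcribed.
So JovG is produced and active.
Maltulose is present, so SovQ is inactive.
With repressor JovG bound, *temL* is not transcribed.
So TemL is not produced.
With no repressor bound, *dovJ* is transcribed.
So DovJ is produced and active.
No repressor is bound and DovJ is active, so *orvF* is transcribed.
So OrvF is produced and active.
With repressor OrvF bound, *irpM* is not transcribed.

OFF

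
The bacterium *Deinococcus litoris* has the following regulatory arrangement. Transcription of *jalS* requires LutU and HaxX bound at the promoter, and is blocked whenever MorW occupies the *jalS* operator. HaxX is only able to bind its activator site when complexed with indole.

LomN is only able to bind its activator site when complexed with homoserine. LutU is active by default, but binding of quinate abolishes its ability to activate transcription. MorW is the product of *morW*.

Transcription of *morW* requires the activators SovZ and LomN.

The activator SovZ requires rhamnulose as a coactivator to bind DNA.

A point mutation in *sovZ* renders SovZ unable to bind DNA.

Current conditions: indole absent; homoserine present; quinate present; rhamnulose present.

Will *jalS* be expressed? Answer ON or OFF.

Quinate is present, so LutU is inactive.
Indole is absent, so HaxX is inactive.
SovZ is non-functional in this strain, so it has no effect.
Homoserine is present, so LomN is active.
Required activator SovZ is absent, so *morW* is not transcribed.
So MorW is not produced.
Required activator LutU is absent, so *jalS* is not transcribed.

OFF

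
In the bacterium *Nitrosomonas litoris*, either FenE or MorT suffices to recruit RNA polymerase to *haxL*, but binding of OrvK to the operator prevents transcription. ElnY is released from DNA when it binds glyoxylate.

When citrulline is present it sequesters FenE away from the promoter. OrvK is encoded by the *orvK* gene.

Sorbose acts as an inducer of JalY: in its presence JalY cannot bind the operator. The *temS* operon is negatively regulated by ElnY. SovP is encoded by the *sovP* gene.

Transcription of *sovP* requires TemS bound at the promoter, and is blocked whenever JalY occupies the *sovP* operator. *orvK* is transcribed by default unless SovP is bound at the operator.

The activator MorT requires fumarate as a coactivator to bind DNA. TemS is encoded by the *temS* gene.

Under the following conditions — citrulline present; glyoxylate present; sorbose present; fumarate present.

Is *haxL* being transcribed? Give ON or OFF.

Glyoxylate is present, so ElnY is inactive.
With no repressor bound, *temS* is transcribed.
So TemS is produced and active.
Sorbose is present, so JalY is inactive.
No repressor is bound and TemS is active, so *sovP* is transcribed.
So SovP is produced and active.
With repressor SovP bound, *orvK* is not transcribed.
So OrvK is not produced.
Citrulline is present, so FenE is inactive.
Fumarate is present, so MorT is active.
Activator MorT is present, so *haxL* is transcribed.

ON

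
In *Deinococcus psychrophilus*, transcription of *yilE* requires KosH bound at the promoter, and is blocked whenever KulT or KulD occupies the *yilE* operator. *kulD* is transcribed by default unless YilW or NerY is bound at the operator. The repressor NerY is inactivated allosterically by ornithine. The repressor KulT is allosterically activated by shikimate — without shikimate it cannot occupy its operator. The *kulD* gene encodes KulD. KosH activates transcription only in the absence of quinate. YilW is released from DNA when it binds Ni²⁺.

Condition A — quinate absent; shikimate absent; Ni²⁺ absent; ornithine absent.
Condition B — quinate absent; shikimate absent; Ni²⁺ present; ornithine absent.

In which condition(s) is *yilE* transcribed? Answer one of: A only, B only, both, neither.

Condition A:
Quinate is absent, so KosH is active.
Shikimate is absent, so KulT is inactive.
Ni²⁺ is absent, so YilW is active.
Ornithine is absent, so NerY is active.
With repressor YilW bound, *kulD* is not transcribed.
So KulD is not produced.
No repressor is bound and KosH is active, so *yilE* is transcribed.
→ *yilE* is ON in A.
Condition B:
Quinate is absent, so KosH is active.
Shikimate is absent, so KulT is inactive.
Ni²⁺ is present, so YilW is inactive.
Ornithine is absent, so NerY is active.
With repressor NerY bound, *kulD* is not transcribed.
So KulD is not produced.
No repressor is bound and KosH is active, so *yilE* is transcribed.
→ *yilE* is ON in B.

both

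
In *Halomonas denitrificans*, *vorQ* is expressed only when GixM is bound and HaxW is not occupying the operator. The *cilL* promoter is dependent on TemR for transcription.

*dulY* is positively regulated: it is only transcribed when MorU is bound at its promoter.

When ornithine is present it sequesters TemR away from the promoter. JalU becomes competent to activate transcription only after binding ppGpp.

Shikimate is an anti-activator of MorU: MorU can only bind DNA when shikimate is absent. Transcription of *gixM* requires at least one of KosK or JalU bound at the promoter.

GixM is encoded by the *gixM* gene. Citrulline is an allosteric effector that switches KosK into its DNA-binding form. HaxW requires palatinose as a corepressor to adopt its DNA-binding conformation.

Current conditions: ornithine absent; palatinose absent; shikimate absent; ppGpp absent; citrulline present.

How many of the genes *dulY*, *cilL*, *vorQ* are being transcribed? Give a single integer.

3

Shikimate is absent, so MorU is active.
No repressor is bound and MorU is active, so *dulY* is transcribed.
→ *dulY* is ON.
Ornithine is absent, so TemR is active.
No repressor is bound and TemR is active, so *cilL* is transcribed.
→ *cilL* is ON.
Palatinose is absent, so HaxW is inactive.
Citrulline is present, so KosK is active.
ppGpp is absent, so JalU is inactive.
Activator KosK is present, so *gixM* is transcribed.
So GixM is produced and active.
No repressor is bound and GixM is active, so *vorQ* is transcribed.
→ *vorQ* is ON.
3 of the 3 genes are transcribed.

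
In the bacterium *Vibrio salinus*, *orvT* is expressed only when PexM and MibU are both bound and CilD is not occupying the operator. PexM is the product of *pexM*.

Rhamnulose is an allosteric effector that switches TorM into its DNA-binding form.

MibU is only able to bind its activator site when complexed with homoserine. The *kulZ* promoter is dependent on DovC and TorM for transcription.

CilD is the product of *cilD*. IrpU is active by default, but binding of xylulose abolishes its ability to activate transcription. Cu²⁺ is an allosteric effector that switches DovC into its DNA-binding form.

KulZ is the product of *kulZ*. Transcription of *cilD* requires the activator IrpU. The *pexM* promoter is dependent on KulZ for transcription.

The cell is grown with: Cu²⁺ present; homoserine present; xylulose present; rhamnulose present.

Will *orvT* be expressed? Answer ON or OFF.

ON

Xylulose is present, so IrpU is inactive.
Required activator IrpU is absent, so *cilD* is not transcribed.
So CilD is not produced.
Cu²⁺ is present, so DovC is active.
Rhamnulose is present, so TorM is active.
No repressor is bound and DovC and TorM are active, so *kulZ* is transcribed.
So KulZ is produced and active.
No repressor is bound and KulZ is active, so *pexM* is transcribed.
So PexM is produced and active.
Homoserine is present, so MibU is active.
No repressor is bound and PexM and MibU are active, so *orvT* is transcribed.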